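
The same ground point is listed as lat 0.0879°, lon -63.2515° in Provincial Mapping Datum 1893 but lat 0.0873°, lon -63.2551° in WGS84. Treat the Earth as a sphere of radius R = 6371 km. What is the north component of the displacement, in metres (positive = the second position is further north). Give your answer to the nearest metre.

Δφ = 0.0873° − 0.0879° = -0.0006°; Δλ = -63.2551° − -63.2515° = -0.0036°.
1° along a meridian = πR/180 = 111195 m.
ΔN = Δφ × 111195 = -66.7 m; ΔE = Δλ × 111195 × cos(0.0879°) = -0.0036 × 111195 × 0.999999 = -400.3 m.

ΔN = -67 m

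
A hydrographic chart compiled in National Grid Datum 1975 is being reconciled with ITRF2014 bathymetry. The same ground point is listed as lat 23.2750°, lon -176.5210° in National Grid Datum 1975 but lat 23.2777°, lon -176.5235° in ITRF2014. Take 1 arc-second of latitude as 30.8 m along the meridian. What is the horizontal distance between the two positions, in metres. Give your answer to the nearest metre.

393 m

Δφ = 23.2777° − 23.2750° = +0.0027°; Δλ = -176.5235° − -176.5210° = -0.0025°.
1° of latitude = 3600 × 30.80 = 110880 m.
ΔN = Δφ × 110880 = 299.4 m; ΔE = Δλ × 110880 × cos(23.2750°) = -0.0025 × 110880 × 0.918619 = -254.6 m.
Distance = √(ΔE² + ΔN²) = √((-254.6)² + 299.4²) = 393.0 m.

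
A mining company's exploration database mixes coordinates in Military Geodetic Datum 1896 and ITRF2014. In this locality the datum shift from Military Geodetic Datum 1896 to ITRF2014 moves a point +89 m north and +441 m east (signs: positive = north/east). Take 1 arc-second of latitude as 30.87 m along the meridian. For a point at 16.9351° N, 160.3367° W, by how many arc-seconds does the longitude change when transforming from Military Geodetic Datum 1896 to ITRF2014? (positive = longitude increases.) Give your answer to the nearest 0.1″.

Δλ = 14.9″

At latitude 16.9351°, cos φ = 0.956635.
1″ of longitude at this latitude = 30.87 × cos φ = 29.5313 m, so Δλ = 441.0 / 29.5313 = 14.933″.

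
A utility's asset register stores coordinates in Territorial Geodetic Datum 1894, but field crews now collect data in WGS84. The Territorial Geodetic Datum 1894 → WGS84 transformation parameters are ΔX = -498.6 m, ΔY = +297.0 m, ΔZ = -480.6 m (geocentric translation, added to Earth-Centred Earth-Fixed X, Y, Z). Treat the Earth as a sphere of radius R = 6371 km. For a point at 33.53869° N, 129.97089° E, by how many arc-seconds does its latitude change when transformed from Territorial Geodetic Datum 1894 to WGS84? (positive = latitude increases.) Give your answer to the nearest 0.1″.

sin φ = 0.552500, cos φ = 0.833513, sin λ = 0.766371, cos λ = -0.642398.
North component: ΔN = −sin φ cos λ·ΔX − sin φ sin λ·ΔY + cos φ·ΔZ = −(0.552500)(-0.642398)(-498.6) − (0.552500)(0.766371)(297.0) + (0.833513)(-480.6) = -703.31 m.
1° of latitude spans πR/180 = 111195 m, so Δφ = -703.31 / 111195 × 3600 = -22.770″.

Δφ = -22.8″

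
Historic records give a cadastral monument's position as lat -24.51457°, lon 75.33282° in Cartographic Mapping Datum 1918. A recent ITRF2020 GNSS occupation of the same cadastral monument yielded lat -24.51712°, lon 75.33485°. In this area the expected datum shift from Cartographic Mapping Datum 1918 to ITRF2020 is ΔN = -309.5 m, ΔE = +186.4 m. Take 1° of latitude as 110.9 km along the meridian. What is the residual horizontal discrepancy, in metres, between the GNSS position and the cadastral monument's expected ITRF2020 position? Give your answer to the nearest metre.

32 m

Observed coordinate differences: Δφ = -0.00255°, Δλ = +0.00203°.
Converting to metres (1° lat = 110900 m, cos φ = 0.909856): observed ΔN = -282.8 m, observed ΔE = 204.8 m.
Subtracting the expected shift leaves a residual of -282.8 − (-309.5) = 26.7 m north and 204.8 − (186.4) = 18.4 m east.
Residual distance = √(26.7² + 18.4²) = 32.4 m.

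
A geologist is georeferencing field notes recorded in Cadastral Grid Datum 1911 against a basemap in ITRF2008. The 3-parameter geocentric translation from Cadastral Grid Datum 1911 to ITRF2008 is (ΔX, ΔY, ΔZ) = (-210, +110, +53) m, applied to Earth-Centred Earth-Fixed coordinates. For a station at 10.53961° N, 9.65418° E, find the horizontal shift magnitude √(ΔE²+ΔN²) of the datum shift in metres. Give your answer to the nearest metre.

At φ = 10.53961°, λ = 9.65418°: sin φ = 0.182915, cos φ = 0.983129, sin λ = 0.167701, cos λ = 0.985838.
ΔE = −sin λ·ΔX + cos λ·ΔY = −(0.167701)·(-210) + (0.985838)·(110) = 143.66 m.
ΔN = −sin φ cos λ·ΔX − sin φ sin λ·ΔY + cos φ·ΔZ = −(0.182915)(0.985838)(-210) − (0.182915)(0.167701)(110) + (0.983129)(53) = 86.60 m.
Horizontal magnitude = √(ΔE² + ΔN²) = √(143.66² + 86.60²) = 167.74 m.

168 m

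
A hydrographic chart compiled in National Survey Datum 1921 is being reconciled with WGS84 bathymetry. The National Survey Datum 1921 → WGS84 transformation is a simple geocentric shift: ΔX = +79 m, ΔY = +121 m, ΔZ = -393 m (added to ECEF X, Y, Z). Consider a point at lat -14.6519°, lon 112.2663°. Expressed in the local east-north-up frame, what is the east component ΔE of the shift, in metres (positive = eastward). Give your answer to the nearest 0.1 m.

At φ = -14.6519°, λ = 112.2663°: sin φ = -0.252946, cos φ = 0.967480, sin λ = 0.925433, cos λ = -0.378912.
ΔE = −sin λ·ΔX + cos λ·ΔY = −(0.925433)·(79) + (-0.378912)·(121) = -118.96 m.

ΔE = -119.0 m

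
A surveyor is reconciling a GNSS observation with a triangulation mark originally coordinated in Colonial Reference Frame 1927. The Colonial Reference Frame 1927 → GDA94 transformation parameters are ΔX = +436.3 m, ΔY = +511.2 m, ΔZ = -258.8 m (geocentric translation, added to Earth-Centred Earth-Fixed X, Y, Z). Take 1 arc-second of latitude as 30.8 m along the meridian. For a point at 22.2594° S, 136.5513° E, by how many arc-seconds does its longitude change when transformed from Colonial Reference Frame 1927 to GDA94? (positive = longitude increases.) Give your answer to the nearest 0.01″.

Δλ = -23.55″

sin φ = -0.378800, cos φ = 0.925478, sin λ = 0.687705, cos λ = -0.725990.
East component: ΔE = −sin λ·ΔX + cos λ·ΔY = −(0.687705)(436.3) + (-0.725990)(511.2) = -671.17 m.
1° of latitude spans 3600 × 30.80 = 110880 m; at latitude φ, 1° of longitude spans that × cos φ = 102617.0 m, so Δλ = -671.17 / 102617.0 × 3600 = -23.546″.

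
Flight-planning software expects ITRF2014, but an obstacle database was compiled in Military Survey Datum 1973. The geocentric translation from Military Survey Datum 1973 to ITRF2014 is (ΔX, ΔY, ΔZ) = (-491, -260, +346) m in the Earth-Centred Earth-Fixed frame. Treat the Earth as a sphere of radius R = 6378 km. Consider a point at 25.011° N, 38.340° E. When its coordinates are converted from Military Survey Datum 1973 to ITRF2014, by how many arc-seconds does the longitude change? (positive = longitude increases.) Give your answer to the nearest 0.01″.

Δλ = 3.59″

sin φ = 0.422792, cos φ = 0.906227, sin λ = 0.620327, cos λ = 0.784343.
East component: ΔE = −sin λ·ΔX + cos λ·ΔY = −(0.620327)(-491) + (0.784343)(-260) = 100.65 m.
1° of latitude spans πR/180 = 111317 m; at latitude φ, 1° of longitude spans that × cos φ = 100878.5 m, so Δλ = 100.65 / 100878.5 × 3600 = 3.592″.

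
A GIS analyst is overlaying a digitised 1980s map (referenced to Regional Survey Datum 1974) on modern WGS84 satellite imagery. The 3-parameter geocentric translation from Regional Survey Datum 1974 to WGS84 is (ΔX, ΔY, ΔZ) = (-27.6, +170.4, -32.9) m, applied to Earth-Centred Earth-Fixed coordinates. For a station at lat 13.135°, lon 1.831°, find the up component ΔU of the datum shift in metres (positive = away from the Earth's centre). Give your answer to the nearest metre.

At φ = 13.135°, λ = 1.831°: sin φ = 0.227246, cos φ = 0.973837, sin λ = 0.031952, cos λ = 0.999489.
ΔU = cos φ cos λ·ΔX + cos φ sin λ·ΔY + sin φ·ΔZ = (0.973837)(0.999489)(-27.6) + (0.973837)(0.031952)(170.4) + (0.227246)(-32.9) = -29.04 m.

ΔU = -29 m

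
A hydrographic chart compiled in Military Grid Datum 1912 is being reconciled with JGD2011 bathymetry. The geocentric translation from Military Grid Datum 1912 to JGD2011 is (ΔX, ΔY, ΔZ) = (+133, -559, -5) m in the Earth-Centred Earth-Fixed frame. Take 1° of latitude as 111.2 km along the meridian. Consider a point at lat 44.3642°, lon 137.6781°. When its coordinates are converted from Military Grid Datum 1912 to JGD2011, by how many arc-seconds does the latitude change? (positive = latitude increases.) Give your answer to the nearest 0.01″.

sin φ = 0.699217, cos φ = 0.714910, sin λ = 0.673295, cos λ = -0.739374.
North component: ΔN = −sin φ cos λ·ΔX − sin φ sin λ·ΔY + cos φ·ΔZ = −(0.699217)(-0.739374)(133) − (0.699217)(0.673295)(-559) + (0.714910)(-5) = 328.35 m.
1° of latitude spans 111200 m, so Δφ = 328.35 / 111200 × 3600 = 10.630″.

Δφ = 10.63″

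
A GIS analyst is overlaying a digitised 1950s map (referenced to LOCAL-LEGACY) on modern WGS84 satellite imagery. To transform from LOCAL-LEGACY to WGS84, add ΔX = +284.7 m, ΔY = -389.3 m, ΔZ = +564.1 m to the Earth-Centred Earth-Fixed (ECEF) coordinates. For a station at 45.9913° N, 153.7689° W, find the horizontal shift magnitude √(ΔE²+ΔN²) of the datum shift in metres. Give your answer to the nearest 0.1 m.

The local east axis at (φ, λ) is (−sin λ, cos λ, 0), so ΔE = −sin(-153.7689°)·284.7 + cos(-153.7689°)·(-389.3) = 475.04 m.
The local north axis is (−sin φ cos λ, −sin φ sin λ, cos φ), giving ΔN = 183.679 − 123.757 + 391.918 = 451.84 m.
Horizontal magnitude = √(ΔE² + ΔN²) = √(475.04² + 451.84²) = 655.61 m.

655.6 m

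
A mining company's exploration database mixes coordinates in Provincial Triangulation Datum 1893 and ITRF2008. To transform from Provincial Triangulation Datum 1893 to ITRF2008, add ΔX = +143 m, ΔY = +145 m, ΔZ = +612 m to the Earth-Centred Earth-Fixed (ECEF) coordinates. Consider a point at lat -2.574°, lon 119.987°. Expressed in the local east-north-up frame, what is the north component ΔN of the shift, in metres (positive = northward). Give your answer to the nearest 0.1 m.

ΔN = 613.8 m

The local north axis is (−sin φ cos λ, −sin φ sin λ, cos φ), giving ΔN = -3.210 + 5.640 + 611.383 = 613.81 m.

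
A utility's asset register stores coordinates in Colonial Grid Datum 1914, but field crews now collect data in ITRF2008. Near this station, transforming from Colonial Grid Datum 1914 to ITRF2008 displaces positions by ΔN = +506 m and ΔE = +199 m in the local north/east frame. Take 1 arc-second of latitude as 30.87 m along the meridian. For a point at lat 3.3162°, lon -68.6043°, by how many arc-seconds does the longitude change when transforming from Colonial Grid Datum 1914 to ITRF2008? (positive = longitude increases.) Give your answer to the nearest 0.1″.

Δλ = 6.5″

At latitude 3.3162°, cos φ = 0.998326.
1″ of longitude at this latitude = 30.87 × cos φ = 30.8183 m, so Δλ = 199.0 / 30.8183 = 6.457″.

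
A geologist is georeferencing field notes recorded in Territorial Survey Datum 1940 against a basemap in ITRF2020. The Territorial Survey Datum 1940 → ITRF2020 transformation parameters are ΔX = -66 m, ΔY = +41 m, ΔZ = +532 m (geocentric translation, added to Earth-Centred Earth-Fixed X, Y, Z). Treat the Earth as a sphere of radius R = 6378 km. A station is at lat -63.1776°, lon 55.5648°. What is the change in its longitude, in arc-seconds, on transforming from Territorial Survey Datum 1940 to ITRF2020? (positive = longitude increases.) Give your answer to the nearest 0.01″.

Δλ = 5.56″

sin φ = -0.892409, cos φ = 0.451226, sin λ = 0.824766, cos λ = 0.565474.
East component: ΔE = −sin λ·ΔX + cos λ·ΔY = −(0.824766)(-66) + (0.565474)(41) = 77.62 m.
1° of latitude spans πR/180 = 111317 m; at latitude φ, 1° of longitude spans that × cos φ = 50229.2 m, so Δλ = 77.62 / 50229.2 × 3600 = 5.563″.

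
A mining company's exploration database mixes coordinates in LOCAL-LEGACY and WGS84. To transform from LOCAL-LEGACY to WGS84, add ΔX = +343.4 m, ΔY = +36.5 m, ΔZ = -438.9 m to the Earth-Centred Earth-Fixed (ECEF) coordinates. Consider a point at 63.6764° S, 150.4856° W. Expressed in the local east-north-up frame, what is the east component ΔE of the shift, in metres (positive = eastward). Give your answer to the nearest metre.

ΔE = 137 m

The local east axis at (φ, λ) is (−sin λ, cos λ, 0), so ΔE = −sin(-150.4856°)·343.4 + cos(-150.4856°)·36.5 = 137.41 m.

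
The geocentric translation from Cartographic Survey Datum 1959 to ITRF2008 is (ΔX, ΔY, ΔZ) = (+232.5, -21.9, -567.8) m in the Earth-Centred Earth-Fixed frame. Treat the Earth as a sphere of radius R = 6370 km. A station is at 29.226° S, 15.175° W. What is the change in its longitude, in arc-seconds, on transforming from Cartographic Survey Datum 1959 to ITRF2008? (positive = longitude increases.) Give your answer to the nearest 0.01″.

Δλ = 1.47″

sin φ = -0.488256, cos φ = 0.872701, sin λ = -0.261768, cos λ = 0.965131.
East component: ΔE = −sin λ·ΔX + cos λ·ΔY = −(-0.261768)(232.5) + (0.965131)(-21.9) = 39.72 m.
1° of latitude spans πR/180 = 111177 m; at latitude φ, 1° of longitude spans that × cos φ = 97024.6 m, so Δλ = 39.72 / 97024.6 × 3600 = 1.474″.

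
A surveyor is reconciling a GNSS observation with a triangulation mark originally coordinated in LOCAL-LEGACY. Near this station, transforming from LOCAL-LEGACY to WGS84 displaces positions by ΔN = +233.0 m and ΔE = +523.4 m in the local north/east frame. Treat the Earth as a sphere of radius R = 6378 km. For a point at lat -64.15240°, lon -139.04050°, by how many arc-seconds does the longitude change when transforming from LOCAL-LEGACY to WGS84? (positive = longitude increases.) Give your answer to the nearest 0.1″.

Δλ = 38.8″

At latitude -64.15240°, cos φ = 0.435979.
One radian of longitude at latitude φ spans R cos φ, so Δλ = ΔE / (R cos φ) = 523.4 / (6378000 × 0.435979) = 1.8823e-04 rad = 38.825″.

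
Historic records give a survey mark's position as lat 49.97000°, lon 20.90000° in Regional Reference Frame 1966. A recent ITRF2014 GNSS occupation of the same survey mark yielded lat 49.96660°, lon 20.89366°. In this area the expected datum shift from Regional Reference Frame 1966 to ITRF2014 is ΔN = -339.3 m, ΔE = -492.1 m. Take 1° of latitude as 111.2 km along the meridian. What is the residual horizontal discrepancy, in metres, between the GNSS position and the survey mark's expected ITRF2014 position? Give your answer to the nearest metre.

55 m

Observed coordinate differences: Δφ = -0.00340°, Δλ = -0.00634°.
Converting to metres (1° lat = 111200 m, cos φ = 0.643189): observed ΔN = -378.1 m, observed ΔE = -453.5 m.
Subtracting the expected shift leaves a residual of -378.1 − (-339.3) = -38.8 m north and -453.5 − (-492.1) = 38.6 m east.
Residual distance = √((-38.8)² + 38.6²) = 54.7 m.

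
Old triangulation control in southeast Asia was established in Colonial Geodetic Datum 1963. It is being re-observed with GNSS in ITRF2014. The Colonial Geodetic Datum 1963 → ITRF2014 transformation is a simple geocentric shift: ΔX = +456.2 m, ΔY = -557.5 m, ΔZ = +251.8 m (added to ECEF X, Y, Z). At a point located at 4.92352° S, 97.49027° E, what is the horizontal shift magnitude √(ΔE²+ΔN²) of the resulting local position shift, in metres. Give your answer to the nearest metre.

At φ = -4.92352°, λ = 97.49027°: sin φ = -0.085826, cos φ = 0.996310, sin λ = 0.991467, cos λ = -0.130358.
ΔE = −sin λ·ΔX + cos λ·ΔY = −(0.991467)·(456.2) + (-0.130358)·(-557.5) = -379.63 m.
ΔN = −sin φ cos λ·ΔX − sin φ sin λ·ΔY + cos φ·ΔZ = −(-0.085826)(-0.130358)(456.2) − (-0.085826)(0.991467)(-557.5) + (0.996310)(251.8) = 198.33 m.
Horizontal magnitude = √(ΔE² + ΔN²) = √((-379.63)² + 198.33²) = 428.32 m.

428 m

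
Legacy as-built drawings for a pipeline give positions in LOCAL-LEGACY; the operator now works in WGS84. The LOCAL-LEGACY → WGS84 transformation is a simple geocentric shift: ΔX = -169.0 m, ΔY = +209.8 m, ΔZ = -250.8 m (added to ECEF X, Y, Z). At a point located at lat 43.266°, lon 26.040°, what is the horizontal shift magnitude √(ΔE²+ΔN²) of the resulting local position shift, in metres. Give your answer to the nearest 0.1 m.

The local east axis at (φ, λ) is (−sin λ, cos λ, 0), so ΔE = −sin(26.040°)·(-169.0) + cos(26.040°)·209.8 = 262.69 m.
The local north axis is (−sin φ cos λ, −sin φ sin λ, cos φ), giving ΔN = 104.072 − 63.125 − 182.627 = -141.68 m.
Horizontal magnitude = √(ΔE² + ΔN²) = √(262.69² + (-141.68)²) = 298.46 m.

298.5 m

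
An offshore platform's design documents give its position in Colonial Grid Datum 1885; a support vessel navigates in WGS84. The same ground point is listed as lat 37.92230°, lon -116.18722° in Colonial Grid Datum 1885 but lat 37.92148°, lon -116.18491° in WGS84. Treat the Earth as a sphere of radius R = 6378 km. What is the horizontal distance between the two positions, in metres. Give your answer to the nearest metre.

222 m

Δφ = 37.92148° − 37.92230° = -0.00082°; Δλ = -116.18491° − -116.18722° = +0.00231°.
1° along a meridian = πR/180 = 111317 m.
ΔN = Δφ × 111317 = -91.3 m; ΔE = Δλ × 111317 × cos(37.92230°) = +0.00231 × 111317 × 0.788845 = 202.8 m.
Distance = √(ΔE² + ΔN²) = √(202.8² + (-91.3)²) = 222.4 m.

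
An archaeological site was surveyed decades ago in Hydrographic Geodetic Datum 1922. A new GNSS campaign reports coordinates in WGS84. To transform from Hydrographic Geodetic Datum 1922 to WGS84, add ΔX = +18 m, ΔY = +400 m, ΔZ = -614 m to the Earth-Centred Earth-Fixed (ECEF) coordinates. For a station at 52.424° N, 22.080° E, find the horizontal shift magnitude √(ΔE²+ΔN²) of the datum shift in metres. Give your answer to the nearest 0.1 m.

623.9 m

At φ = 52.424°, λ = 22.080°: sin φ = 0.792545, cos φ = 0.609813, sin λ = 0.375901, cos λ = 0.926660.
ΔE = −sin λ·ΔX + cos λ·ΔY = −(0.375901)·(18) + (0.926660)·(400) = 363.90 m.
ΔN = −sin φ cos λ·ΔX − sin φ sin λ·ΔY + cos φ·ΔZ = −(0.792545)(0.926660)(18) − (0.792545)(0.375901)(400) + (0.609813)(-614) = -506.81 m.
Horizontal magnitude = √(ΔE² + ΔN²) = √(363.90² + (-506.81)²) = 623.92 m.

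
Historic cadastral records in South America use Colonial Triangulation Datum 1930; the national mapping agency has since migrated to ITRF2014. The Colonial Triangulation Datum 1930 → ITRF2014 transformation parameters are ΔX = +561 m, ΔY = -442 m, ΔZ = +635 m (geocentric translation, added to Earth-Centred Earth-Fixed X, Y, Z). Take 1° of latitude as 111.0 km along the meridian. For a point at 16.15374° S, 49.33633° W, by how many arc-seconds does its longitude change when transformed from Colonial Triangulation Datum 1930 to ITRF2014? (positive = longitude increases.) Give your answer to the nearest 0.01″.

sin φ = -0.278216, cos φ = 0.960519, sin λ = -0.758548, cos λ = 0.651618.
East component: ΔE = −sin λ·ΔX + cos λ·ΔY = −(-0.758548)(561) + (0.651618)(-442) = 137.53 m.
1° of latitude spans 111000 m; at latitude φ, 1° of longitude spans that × cos φ = 106617.6 m, so Δλ = 137.53 / 106617.6 × 3600 = 4.644″.

Δλ = 4.64″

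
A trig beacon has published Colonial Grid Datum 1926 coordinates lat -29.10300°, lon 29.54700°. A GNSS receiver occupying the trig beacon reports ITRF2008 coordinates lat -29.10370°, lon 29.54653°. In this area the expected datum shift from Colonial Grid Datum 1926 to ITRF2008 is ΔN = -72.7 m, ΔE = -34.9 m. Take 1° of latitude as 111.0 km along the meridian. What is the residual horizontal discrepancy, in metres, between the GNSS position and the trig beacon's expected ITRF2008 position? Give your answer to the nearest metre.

12 m

Observed coordinate differences: Δφ = -0.00070°, Δλ = -0.00047°.
Converting to metres (1° lat = 111000 m, cos φ = 0.873747): observed ΔN = -77.7 m, observed ΔE = -45.6 m.
Subtracting the expected shift leaves a residual of -77.7 − (-72.7) = -5.0 m north and -45.6 − (-34.9) = -10.7 m east.
Residual distance = √((-5.0)² + (-10.7)²) = 11.8 m.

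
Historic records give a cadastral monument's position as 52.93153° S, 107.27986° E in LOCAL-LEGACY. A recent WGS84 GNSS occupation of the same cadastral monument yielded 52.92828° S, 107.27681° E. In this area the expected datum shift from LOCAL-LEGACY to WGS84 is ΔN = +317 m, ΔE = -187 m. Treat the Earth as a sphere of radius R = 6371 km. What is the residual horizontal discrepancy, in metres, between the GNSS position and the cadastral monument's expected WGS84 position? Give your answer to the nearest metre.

Observed coordinate differences: Δφ = +0.00325°, Δλ = -0.00305°.
Converting to metres (1° lat = 111195 m, cos φ = 0.602769): observed ΔN = 361.4 m, observed ΔE = -204.4 m.
Subtracting the expected shift leaves a residual of 361.4 − (317) = 44.4 m north and -204.4 − (-187) = -17.4 m east.
Residual distance = √(44.4² + (-17.4)²) = 47.7 m.

48 m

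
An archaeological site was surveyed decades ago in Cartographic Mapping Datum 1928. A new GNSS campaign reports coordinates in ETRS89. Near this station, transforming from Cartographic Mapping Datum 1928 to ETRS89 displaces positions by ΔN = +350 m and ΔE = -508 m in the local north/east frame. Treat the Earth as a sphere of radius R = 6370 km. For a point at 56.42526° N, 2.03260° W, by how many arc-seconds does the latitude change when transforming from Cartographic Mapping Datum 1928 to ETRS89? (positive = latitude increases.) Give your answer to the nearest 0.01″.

Δφ = 11.33″

On a sphere of radius R, 1 rad of latitude = R, so Δφ = ΔN / R = 350.0 / 6370000 = 5.4945e-05 rad = 11.333″.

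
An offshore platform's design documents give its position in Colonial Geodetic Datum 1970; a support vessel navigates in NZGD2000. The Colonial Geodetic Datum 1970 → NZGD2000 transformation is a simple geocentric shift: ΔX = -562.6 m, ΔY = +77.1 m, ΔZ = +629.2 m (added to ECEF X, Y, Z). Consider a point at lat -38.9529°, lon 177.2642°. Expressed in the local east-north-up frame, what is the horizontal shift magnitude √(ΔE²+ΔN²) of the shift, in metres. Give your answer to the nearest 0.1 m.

At φ = -38.9529°, λ = 177.2642°: sin φ = -0.628681, cos φ = 0.777663, sin λ = 0.047731, cos λ = -0.998860.
ΔE = −sin λ·ΔX + cos λ·ΔY = −(0.047731)·(-562.6) + (-0.998860)·(77.1) = -50.16 m.
ΔN = −sin φ cos λ·ΔX − sin φ sin λ·ΔY + cos φ·ΔZ = −(-0.628681)(-0.998860)(-562.6) − (-0.628681)(0.047731)(77.1) + (0.777663)(629.2) = 844.91 m.
Horizontal magnitude = √(ΔE² + ΔN²) = √((-50.16)² + 844.91²) = 846.40 m.

846.4 m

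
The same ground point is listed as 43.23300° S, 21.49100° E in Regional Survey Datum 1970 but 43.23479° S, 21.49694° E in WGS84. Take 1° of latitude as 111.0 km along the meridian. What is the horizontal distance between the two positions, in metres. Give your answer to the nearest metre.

520 m

Δφ = -43.23479° − -43.23300° = -0.00179°; Δλ = 21.49694° − 21.49100° = +0.00594°.
ΔN = Δφ × 111000 = -198.7 m; ΔE = Δλ × 111000 × cos(-43.23300°) = +0.00594 × 111000 × 0.728574 = 480.4 m.
Distance = √(ΔE² + ΔN²) = √(480.4² + (-198.7)²) = 519.8 m.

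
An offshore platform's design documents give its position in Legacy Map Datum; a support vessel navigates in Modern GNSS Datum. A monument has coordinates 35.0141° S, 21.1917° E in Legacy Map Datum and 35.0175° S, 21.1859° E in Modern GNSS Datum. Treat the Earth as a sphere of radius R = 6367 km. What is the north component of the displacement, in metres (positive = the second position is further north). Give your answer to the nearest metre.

ΔN = -378 m

Δφ = -35.0175° − -35.0141° = -0.0034°; Δλ = 21.1859° − 21.1917° = -0.0058°.
1° along a meridian = πR/180 = 111125 m.
ΔN = Δφ × 111125 = -377.8 m; ΔE = Δλ × 111125 × cos(-35.0141°) = -0.0058 × 111125 × 0.819011 = -527.9 m.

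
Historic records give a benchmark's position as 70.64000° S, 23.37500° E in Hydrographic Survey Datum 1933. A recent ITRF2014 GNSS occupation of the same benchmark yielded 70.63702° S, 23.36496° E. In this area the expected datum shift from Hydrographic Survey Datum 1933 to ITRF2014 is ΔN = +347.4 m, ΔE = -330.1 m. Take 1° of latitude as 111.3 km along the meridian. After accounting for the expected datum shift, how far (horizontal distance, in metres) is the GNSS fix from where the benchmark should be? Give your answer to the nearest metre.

43 m

Observed coordinate differences: Δφ = +0.00298°, Δλ = -0.01004°.
Converting to metres (1° lat = 111300 m, cos φ = 0.331503): observed ΔN = 331.7 m, observed ΔE = -370.4 m.
Subtracting the expected shift leaves a residual of 331.7 − (347.4) = -15.7 m north and -370.4 − (-330.1) = -40.3 m east.
Residual distance = √((-15.7)² + (-40.3)²) = 43.3 m.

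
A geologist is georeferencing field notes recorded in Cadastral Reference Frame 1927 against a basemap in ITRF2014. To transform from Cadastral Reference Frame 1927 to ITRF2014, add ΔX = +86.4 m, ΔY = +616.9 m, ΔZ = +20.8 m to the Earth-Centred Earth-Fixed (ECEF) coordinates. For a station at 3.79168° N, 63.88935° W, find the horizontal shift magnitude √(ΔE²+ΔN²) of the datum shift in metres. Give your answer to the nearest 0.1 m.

The local east axis at (φ, λ) is (−sin λ, cos λ, 0), so ΔE = −sin(-63.88935°)·86.4 + cos(-63.88935°)·616.9 = 349.08 m.
The local north axis is (−sin φ cos λ, −sin φ sin λ, cos φ), giving ΔN = -2.515 + 36.632 + 20.754 = 54.87 m.
Horizontal magnitude = √(ΔE² + ΔN²) = √(349.08² + 54.87²) = 353.37 m.

353.4 m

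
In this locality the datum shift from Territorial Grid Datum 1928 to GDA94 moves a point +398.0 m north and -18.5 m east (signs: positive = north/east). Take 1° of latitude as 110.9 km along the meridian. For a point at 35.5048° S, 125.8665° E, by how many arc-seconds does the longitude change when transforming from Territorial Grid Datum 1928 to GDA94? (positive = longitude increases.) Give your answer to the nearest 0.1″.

Δλ = -0.7″

At latitude -35.5048°, cos φ = 0.814067.
1° of longitude at this latitude = 110.9 × cos φ = 90.28 km, so Δλ = -18.5 / 90280.0 = -0.0002049° = -0.738″.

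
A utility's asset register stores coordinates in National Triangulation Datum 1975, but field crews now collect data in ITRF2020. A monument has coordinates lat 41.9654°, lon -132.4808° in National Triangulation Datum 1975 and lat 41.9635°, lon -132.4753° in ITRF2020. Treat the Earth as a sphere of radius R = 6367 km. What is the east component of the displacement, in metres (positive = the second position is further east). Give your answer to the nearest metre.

Δφ = 41.9635° − 41.9654° = -0.0019°; Δλ = -132.4753° − -132.4808° = +0.0055°.
1° along a meridian = πR/180 = 111125 m.
ΔN = Δφ × 111125 = -211.1 m; ΔE = Δλ × 111125 × cos(41.9654°) = +0.0055 × 111125 × 0.743549 = 454.4 m.

ΔE = 454 m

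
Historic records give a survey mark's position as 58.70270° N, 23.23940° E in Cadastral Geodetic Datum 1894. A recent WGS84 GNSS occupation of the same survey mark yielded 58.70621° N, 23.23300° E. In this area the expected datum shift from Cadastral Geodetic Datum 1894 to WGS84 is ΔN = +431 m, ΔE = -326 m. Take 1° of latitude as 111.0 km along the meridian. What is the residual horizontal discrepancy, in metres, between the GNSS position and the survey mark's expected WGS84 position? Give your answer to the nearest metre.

Observed coordinate differences: Δφ = +0.00351°, Δλ = -0.00640°.
Converting to metres (1° lat = 111000 m, cos φ = 0.519479): observed ΔN = 389.6 m, observed ΔE = -369.0 m.
Subtracting the expected shift leaves a residual of 389.6 − (431) = -41.4 m north and -369.0 − (-326) = -43.0 m east.
Residual distance = √((-41.4)² + (-43.0)²) = 59.7 m.

60 m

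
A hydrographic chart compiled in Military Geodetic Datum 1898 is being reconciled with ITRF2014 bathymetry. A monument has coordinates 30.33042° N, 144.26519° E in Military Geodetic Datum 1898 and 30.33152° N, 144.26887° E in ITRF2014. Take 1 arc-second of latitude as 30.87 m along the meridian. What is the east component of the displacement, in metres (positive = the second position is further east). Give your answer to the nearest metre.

Δφ = 30.33152° − 30.33042° = +0.00110°; Δλ = 144.26887° − 144.26519° = +0.00368°.
1° of latitude = 3600 × 30.87 = 111132 m.
ΔN = Δφ × 111132 = 122.2 m; ΔE = Δλ × 111132 × cos(30.33042°) = +0.00368 × 111132 × 0.863128 = 353.0 m.

ΔE = 353 m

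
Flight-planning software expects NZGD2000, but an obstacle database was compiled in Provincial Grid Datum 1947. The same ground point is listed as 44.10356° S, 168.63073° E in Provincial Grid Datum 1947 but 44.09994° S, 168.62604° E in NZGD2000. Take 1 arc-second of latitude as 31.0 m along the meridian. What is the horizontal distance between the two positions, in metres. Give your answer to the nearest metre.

Δφ = -44.09994° − -44.10356° = +0.00362°; Δλ = 168.62604° − 168.63073° = -0.00469°.
1° of latitude = 3600 × 31.00 = 111600 m.
ΔN = Δφ × 111600 = 404.0 m; ΔE = Δλ × 111600 × cos(-44.10356°) = -0.00469 × 111600 × 0.718083 = -375.8 m.
Distance = √(ΔE² + ΔN²) = √((-375.8)² + 404.0²) = 551.8 m.

552 m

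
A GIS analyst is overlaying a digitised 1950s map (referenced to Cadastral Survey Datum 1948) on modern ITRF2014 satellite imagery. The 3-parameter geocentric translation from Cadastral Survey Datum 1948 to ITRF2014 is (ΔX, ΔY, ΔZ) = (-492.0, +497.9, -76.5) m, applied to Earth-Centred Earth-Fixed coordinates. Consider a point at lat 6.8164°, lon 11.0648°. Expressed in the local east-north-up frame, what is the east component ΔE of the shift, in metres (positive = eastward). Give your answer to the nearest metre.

The local east axis at (φ, λ) is (−sin λ, cos λ, 0), so ΔE = −sin(11.0648°)·(-492.0) + cos(11.0648°)·497.9 = 583.07 m.

ΔE = 583 m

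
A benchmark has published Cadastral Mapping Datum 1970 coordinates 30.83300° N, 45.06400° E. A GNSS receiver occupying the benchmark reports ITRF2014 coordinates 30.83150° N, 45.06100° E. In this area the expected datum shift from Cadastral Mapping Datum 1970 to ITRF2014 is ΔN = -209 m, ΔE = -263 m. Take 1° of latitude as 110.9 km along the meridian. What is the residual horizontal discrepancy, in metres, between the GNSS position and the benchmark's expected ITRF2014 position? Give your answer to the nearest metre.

48 m

Observed coordinate differences: Δφ = -0.00150°, Δλ = -0.00300°.
Converting to metres (1° lat = 110900 m, cos φ = 0.858665): observed ΔN = -166.4 m, observed ΔE = -285.7 m.
Subtracting the expected shift leaves a residual of -166.4 − (-209) = 42.6 m north and -285.7 − (-263) = -22.7 m east.
Residual distance = √(42.6² + (-22.7)²) = 48.3 m.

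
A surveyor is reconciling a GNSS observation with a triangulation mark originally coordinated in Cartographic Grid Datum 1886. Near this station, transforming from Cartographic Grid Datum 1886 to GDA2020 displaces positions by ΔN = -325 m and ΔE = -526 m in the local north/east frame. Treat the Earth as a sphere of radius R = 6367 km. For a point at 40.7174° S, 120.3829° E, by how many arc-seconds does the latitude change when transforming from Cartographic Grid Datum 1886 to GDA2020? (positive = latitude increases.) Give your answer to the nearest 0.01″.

Δφ = -10.53″

On a sphere of radius R, 1 rad of latitude = R, so Δφ = ΔN / R = -325.0 / 6367000 = -5.1044e-05 rad = -10.529″.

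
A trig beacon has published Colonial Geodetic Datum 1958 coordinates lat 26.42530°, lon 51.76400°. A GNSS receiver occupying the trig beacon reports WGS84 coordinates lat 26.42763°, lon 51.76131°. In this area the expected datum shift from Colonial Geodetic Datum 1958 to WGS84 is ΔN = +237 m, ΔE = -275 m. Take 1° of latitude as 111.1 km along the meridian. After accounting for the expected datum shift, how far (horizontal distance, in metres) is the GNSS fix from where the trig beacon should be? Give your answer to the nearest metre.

Observed coordinate differences: Δφ = +0.00233°, Δλ = -0.00269°.
Converting to metres (1° lat = 111100 m, cos φ = 0.895515): observed ΔN = 258.9 m, observed ΔE = -267.6 m.
Subtracting the expected shift leaves a residual of 258.9 − (237) = 21.9 m north and -267.6 − (-275) = 7.4 m east.
Residual distance = √(21.9² + 7.4²) = 23.1 m.

23 m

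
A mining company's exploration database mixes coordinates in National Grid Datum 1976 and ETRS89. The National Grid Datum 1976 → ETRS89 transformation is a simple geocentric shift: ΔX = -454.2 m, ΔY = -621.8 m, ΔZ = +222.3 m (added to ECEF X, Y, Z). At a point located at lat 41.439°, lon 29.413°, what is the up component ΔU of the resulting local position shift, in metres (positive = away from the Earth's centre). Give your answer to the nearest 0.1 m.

ΔU = -378.4 m

The local up (radial) axis is (cos φ cos λ, cos φ sin λ, sin φ), giving ΔU = -296.607 − 228.922 + 147.123 = -378.41 m.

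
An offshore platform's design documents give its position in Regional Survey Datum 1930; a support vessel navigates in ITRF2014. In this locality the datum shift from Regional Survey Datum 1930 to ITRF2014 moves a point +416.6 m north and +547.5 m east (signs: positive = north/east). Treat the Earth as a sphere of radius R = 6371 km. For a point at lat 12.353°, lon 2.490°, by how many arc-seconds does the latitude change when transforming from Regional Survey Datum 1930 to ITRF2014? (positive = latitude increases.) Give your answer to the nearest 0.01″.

On a sphere of radius R, 1 rad of latitude = R, so Δφ = ΔN / R = 416.6 / 6371000 = 6.5390e-05 rad = 13.488″.

Δφ = 13.49″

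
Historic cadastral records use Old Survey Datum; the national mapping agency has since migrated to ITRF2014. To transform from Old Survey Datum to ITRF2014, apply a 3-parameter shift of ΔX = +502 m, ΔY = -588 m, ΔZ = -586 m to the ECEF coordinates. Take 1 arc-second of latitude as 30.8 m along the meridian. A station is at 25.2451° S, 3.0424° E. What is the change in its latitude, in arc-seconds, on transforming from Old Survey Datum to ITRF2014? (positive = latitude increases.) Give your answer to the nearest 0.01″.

sin φ = -0.426491, cos φ = 0.904492, sin λ = 0.053075, cos λ = 0.998591.
North component: ΔN = −sin φ cos λ·ΔX − sin φ sin λ·ΔY + cos φ·ΔZ = −(-0.426491)(0.998591)(502) − (-0.426491)(0.053075)(-588) + (0.904492)(-586) = -329.55 m.
1° of latitude spans 3600 × 30.80 = 110880 m, so Δφ = -329.55 / 110880 × 3600 = -10.700″.

Δφ = -10.70″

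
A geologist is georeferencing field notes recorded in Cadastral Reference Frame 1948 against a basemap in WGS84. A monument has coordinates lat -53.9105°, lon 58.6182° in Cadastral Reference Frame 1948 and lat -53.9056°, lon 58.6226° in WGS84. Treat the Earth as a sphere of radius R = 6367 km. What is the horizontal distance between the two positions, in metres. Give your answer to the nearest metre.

616 m

Δφ = -53.9056° − -53.9105° = +0.0049°; Δλ = 58.6226° − 58.6182° = +0.0044°.
1° along a meridian = πR/180 = 111125 m.
ΔN = Δφ × 111125 = 544.5 m; ΔE = Δλ × 111125 × cos(-53.9105°) = +0.0044 × 111125 × 0.589048 = 288.0 m.
Distance = √(ΔE² + ΔN²) = √(288.0² + 544.5²) = 616.0 m.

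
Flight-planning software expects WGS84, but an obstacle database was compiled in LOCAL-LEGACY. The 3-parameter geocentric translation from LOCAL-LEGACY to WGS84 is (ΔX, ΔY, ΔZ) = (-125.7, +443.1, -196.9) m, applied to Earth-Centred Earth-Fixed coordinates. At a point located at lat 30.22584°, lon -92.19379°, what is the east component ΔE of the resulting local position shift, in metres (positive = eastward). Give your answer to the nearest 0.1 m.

At φ = 30.22584°, λ = -92.19379°: sin φ = 0.503410, cos φ = 0.864048, sin λ = -0.999267, cos λ = -0.038280.
ΔE = −sin λ·ΔX + cos λ·ΔY = −(-0.999267)·(-125.7) + (-0.038280)·(443.1) = -142.57 m.

ΔE = -142.6 m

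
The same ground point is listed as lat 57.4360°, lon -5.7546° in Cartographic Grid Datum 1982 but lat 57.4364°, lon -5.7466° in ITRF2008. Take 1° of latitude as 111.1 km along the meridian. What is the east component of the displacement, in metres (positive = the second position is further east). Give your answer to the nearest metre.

ΔE = 478 m

Δφ = 57.4364° − 57.4360° = +0.0004°; Δλ = -5.7466° − -5.7546° = +0.0080°.
ΔN = Δφ × 111100 = 44.4 m; ΔE = Δλ × 111100 × cos(57.4360°) = +0.0080 × 111100 × 0.538241 = 478.4 m.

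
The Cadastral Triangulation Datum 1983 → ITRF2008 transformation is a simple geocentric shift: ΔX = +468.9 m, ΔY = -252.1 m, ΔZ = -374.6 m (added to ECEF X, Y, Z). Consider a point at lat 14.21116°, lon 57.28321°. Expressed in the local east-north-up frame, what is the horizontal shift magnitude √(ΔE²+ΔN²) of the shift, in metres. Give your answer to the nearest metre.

649 m

The local east axis at (φ, λ) is (−sin λ, cos λ, 0), so ΔE = −sin(57.28321°)·468.9 + cos(57.28321°)·(-252.1) = -530.77 m.
The local north axis is (−sin φ cos λ, −sin φ sin λ, cos φ), giving ΔN = -62.217 + 52.071 − 363.136 = -373.28 m.
Horizontal magnitude = √(ΔE² + ΔN²) = √((-530.77)² + (-373.28)²) = 648.89 m.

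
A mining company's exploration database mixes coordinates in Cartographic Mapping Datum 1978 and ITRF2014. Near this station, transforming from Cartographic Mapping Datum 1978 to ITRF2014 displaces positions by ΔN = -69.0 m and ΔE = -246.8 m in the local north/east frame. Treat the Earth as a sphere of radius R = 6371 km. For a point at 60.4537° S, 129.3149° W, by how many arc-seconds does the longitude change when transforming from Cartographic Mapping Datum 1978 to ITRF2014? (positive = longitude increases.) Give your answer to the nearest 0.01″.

Δλ = -16.20″

At latitude -60.4537°, cos φ = 0.493127.
One radian of longitude at latitude φ spans R cos φ, so Δλ = ΔE / (R cos φ) = -246.8 / (6371000 × 0.493127) = -7.8556e-05 rad = -16.203″.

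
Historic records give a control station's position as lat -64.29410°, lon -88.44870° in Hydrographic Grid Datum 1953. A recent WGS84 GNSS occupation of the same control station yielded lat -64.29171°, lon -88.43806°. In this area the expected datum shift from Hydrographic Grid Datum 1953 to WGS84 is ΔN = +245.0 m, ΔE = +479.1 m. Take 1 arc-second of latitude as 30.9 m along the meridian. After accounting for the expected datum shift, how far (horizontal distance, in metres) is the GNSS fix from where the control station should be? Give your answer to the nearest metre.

Observed coordinate differences: Δφ = +0.00239°, Δλ = +0.01064°.
Converting to metres (1° lat = 111240 m, cos φ = 0.433752): observed ΔN = 265.9 m, observed ΔE = 513.4 m.
Subtracting the expected shift leaves a residual of 265.9 − (245.0) = 20.9 m north and 513.4 − (479.1) = 34.3 m east.
Residual distance = √(20.9² + 34.3²) = 40.1 m.

40 m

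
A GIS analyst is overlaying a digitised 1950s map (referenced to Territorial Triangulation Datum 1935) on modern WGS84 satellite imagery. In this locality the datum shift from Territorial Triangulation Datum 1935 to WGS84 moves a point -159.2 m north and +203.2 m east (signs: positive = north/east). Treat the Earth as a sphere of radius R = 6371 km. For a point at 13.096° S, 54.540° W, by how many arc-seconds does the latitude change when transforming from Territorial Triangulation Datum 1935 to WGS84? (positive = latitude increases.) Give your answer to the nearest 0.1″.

On a sphere of radius R, 1 rad of latitude = R, so Δφ = ΔN / R = -159.2 / 6371000 = -2.4988e-05 rad = -5.154″.

Δφ = -5.2″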